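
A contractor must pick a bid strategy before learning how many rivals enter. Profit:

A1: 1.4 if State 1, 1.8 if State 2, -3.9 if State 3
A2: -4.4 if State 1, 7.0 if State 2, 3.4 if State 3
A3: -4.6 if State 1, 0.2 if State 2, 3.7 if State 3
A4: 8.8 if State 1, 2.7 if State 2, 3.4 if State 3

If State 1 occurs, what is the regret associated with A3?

13.4

Best payoff under State 1 is 8.8.
Regret = 8.8 − (-4.6) = 13.4.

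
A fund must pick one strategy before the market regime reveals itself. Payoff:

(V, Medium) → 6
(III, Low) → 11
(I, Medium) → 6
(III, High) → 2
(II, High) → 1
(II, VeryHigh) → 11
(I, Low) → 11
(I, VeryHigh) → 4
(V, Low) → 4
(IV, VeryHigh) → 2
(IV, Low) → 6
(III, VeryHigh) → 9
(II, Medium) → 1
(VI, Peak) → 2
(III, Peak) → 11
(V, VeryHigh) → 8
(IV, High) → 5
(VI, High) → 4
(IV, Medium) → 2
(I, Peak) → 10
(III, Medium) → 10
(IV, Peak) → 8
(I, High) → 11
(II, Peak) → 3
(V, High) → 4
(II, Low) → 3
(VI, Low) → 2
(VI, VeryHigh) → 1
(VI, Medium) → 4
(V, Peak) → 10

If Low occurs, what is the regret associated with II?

Best payoff under Low is 11.
Regret = 11 − 3 = 8.

8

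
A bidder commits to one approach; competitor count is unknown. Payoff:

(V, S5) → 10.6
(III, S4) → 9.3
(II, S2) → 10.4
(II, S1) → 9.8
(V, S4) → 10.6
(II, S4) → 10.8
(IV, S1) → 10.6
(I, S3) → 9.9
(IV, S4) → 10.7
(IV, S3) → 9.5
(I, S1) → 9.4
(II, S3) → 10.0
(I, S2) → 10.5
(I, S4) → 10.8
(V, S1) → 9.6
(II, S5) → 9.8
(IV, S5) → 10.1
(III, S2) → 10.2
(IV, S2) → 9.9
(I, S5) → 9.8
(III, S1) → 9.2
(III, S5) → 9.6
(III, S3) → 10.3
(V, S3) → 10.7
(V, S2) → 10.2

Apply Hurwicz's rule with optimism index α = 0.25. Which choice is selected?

I: 0.25·10.8 + 0.75·9.4 = 9.75
II: 0.25·10.8 + 0.75·9.8 = 10.05
III: 0.25·10.3 + 0.75·9.2 = 9.475
IV: 0.25·10.7 + 0.75·9.5 = 9.8
V: 0.25·10.7 + 0.75·9.6 = 9.875
Highest Hurwicz score = 10.05 → II.

II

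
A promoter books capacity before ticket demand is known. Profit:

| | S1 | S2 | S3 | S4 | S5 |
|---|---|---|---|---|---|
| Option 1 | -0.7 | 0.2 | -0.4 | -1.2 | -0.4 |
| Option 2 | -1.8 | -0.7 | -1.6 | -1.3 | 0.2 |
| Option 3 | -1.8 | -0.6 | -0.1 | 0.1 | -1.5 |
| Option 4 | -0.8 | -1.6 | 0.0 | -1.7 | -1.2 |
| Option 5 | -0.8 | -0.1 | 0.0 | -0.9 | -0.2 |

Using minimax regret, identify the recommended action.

Column bests: S1=-0.7, S2=0.2, S3=0.0, S4=0.1, S5=0.2.
Option 1 regrets: 0.0, 0.0, 0.4, 1.3, 0.6 → max 1.3
Option 2 regrets: 1.1, 0.9, 1.6, 1.4, 0.0 → max 1.6
Option 3 regrets: 1.1, 0.8, 0.1, 0.0, 1.7 → max 1.7
Option 4 regrets: 0.1, 1.8, 0.0, 1.8, 1.4 → max 1.8
Option 5 regrets: 0.1, 0.3, 0.0, 1.0, 0.4 → max 1.0
Smallest max regret = 1.0 → Option 5.

Option 5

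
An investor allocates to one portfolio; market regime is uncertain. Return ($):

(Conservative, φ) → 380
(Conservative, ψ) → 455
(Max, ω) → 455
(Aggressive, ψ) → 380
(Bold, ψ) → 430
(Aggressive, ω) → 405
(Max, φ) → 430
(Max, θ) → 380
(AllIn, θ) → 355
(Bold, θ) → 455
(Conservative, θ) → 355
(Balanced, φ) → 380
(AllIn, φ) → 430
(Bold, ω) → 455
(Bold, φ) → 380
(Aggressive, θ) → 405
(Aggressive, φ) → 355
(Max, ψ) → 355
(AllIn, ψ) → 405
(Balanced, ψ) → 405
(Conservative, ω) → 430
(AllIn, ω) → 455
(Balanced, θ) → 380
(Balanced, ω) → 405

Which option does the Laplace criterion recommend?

Bold

Row averages: Conservative=405, Balanced=392.5, Aggressive=386.25, Bold=430, AllIn=411.25, Max=405
Highest average = 430 → Bold.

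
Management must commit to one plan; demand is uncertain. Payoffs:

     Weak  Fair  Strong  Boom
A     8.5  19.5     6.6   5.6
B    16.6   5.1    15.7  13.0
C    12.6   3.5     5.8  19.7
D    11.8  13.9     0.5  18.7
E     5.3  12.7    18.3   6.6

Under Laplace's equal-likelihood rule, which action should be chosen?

B

Row averages: A=10.05, B=12.6, C=10.4, D=11.225, E=10.725
Highest average = 12.6 → B.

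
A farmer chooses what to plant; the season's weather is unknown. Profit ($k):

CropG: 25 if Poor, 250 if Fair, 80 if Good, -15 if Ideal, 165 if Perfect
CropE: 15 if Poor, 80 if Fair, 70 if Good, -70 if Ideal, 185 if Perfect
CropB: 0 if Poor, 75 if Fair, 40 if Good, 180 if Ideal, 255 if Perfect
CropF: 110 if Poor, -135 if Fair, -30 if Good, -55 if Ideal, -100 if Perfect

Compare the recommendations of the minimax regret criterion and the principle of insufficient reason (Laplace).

minimax regret → CropB; laplace → CropB (agree)

Column bests: Poor=110, Fair=250, Good=80, Ideal=180, Perfect=255.
CropG regrets: 85, 0, 0, 195, 90 → max 195
CropE regrets: 95, 170, 10, 250, 70 → max 250
CropB regrets: 110, 175, 40, 0, 0 → max 175
CropF regrets: 0, 385, 110, 235, 355 → max 385
Smallest max regret = 175 → CropB.
Row averages: CropG=101, CropE=56, CropB=110, CropF=-42
Highest average = 110 → CropB.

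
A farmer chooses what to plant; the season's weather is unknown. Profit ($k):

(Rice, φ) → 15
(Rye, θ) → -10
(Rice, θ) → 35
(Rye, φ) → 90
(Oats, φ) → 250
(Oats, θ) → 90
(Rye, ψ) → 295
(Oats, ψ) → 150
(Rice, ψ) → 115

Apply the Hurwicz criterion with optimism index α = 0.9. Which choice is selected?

Rice: 0.9·115 + 0.1·15 = 105
Oats: 0.9·250 + 0.1·90 = 234
Rye: 0.9·295 + 0.1·(-10) = 264.5
Highest Hurwicz score = 264.5 → Rye.

Rye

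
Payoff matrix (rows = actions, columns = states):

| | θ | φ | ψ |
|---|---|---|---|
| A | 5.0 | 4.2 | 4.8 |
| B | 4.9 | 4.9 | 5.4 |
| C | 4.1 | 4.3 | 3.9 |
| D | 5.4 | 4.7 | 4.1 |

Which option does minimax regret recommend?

B

Column bests: θ=5.4, φ=4.9, ψ=5.4.
A regrets: 0.4, 0.7, 0.6 → max 0.7
B regrets: 0.5, 0.0, 0.0 → max 0.5
C regrets: 1.3, 0.6, 1.5 → max 1.5
D regrets: 0.0, 0.2, 1.3 → max 1.3
Smallest max regret = 0.5 → B.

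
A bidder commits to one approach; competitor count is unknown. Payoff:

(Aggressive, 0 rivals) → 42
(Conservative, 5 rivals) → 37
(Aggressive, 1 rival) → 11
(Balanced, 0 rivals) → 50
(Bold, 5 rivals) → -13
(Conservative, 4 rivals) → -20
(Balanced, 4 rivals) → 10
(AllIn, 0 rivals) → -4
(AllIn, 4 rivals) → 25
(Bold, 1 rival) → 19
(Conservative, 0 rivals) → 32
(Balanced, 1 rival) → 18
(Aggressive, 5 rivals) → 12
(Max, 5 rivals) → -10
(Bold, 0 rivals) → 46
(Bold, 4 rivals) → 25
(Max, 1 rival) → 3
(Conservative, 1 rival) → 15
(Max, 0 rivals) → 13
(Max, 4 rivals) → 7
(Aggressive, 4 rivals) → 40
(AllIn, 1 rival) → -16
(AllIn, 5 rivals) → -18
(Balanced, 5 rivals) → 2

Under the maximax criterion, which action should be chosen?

Balanced

Row maxima: Conservative=37, Balanced=50, Aggressive=42, Bold=46, AllIn=25, Max=13
Best best-case = 50 → Balanced.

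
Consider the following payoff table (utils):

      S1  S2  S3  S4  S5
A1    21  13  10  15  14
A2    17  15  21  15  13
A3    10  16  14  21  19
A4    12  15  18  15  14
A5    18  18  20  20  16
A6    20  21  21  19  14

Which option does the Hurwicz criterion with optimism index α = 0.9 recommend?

A6

A1: 0.9·21 + 0.1·10 = 19.9
A2: 0.9·21 + 0.1·13 = 20.2
A3: 0.9·21 + 0.1·10 = 19.9
A4: 0.9·18 + 0.1·12 = 17.4
A5: 0.9·20 + 0.1·16 = 19.6
A6: 0.9·21 + 0.1·14 = 20.3
Highest Hurwicz score = 20.3 → A6.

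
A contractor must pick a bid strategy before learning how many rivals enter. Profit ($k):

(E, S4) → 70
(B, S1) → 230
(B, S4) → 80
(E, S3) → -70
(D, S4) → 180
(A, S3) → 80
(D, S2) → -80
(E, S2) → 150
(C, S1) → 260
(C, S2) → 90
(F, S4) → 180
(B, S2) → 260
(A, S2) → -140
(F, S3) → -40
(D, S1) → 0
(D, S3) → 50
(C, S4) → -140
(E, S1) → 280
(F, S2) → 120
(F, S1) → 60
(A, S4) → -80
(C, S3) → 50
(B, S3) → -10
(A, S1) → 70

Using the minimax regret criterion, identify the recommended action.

Column bests: S1=280, S2=260, S3=80, S4=180.
A regrets: 210, 400, 0, 260 → max 400
B regrets: 50, 0, 90, 100 → max 100
C regrets: 20, 170, 30, 320 → max 320
D regrets: 280, 340, 30, 0 → max 340
E regrets: 0, 110, 150, 110 → max 150
F regrets: 220, 140, 120, 0 → max 220
Smallest max regret = 100 → B.

B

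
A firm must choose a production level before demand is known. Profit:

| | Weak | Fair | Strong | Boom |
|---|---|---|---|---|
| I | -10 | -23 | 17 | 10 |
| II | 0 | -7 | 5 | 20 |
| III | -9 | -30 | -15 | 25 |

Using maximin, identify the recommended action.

Row minima: I=-23, II=-7, III=-30
Best worst-case = -7 → II.

II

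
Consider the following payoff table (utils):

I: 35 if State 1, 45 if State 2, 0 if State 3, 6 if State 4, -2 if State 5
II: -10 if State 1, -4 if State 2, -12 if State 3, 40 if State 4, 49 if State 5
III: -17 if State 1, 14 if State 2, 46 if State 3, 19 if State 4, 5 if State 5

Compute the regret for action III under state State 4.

21

Best payoff under State 4 is 40.
Regret = 40 − 19 = 21.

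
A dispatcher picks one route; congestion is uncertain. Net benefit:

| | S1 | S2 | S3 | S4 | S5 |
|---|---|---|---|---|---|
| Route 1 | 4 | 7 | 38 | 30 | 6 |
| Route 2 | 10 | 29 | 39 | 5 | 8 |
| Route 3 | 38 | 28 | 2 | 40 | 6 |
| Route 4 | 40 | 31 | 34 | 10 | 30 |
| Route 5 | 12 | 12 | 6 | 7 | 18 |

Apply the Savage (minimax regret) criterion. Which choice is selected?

Route 4

Column bests: S1=40, S2=31, S3=39, S4=40, S5=30.
Route 1 regrets: 36, 24, 1, 10, 24 → max 36
Route 2 regrets: 30, 2, 0, 35, 22 → max 35
Route 3 regrets: 2, 3, 37, 0, 24 → max 37
Route 4 regrets: 0, 0, 5, 30, 0 → max 30
Route 5 regrets: 28, 19, 33, 33, 12 → max 33
Smallest max regret = 30 → Route 4.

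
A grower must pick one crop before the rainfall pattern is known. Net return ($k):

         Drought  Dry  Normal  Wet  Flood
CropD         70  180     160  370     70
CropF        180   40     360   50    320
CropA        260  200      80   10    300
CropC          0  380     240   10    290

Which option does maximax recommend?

Row maxima: CropD=370, CropF=360, CropA=300, CropC=380
Best best-case = 380 → CropC.

CropC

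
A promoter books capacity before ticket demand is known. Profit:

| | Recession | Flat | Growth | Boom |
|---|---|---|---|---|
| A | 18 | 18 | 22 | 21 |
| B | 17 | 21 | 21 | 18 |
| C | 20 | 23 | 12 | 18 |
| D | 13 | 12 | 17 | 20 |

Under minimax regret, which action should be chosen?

B

Column bests: Recession=20, Flat=23, Growth=22, Boom=21.
A regrets: 2, 5, 0, 0 → max 5
B regrets: 3, 2, 1, 3 → max 3
C regrets: 0, 0, 10, 3 → max 10
D regrets: 7, 11, 5, 1 → max 11
Smallest max regret = 3 → B.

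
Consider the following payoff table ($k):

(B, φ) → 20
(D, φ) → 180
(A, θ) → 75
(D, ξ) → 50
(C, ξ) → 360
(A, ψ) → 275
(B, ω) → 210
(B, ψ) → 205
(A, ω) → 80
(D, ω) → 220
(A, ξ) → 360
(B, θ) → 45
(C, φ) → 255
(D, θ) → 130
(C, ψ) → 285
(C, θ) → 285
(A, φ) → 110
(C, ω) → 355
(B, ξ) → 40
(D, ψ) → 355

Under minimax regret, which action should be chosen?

Column bests: θ=285, φ=255, ψ=355, ω=355, ξ=360.
A regrets: 210, 145, 80, 275, 0 → max 275
B regrets: 240, 235, 150, 145, 320 → max 320
C regrets: 0, 0, 70, 0, 0 → max 70
D regrets: 155, 75, 0, 135, 310 → max 310
Smallest max regret = 70 → C.

C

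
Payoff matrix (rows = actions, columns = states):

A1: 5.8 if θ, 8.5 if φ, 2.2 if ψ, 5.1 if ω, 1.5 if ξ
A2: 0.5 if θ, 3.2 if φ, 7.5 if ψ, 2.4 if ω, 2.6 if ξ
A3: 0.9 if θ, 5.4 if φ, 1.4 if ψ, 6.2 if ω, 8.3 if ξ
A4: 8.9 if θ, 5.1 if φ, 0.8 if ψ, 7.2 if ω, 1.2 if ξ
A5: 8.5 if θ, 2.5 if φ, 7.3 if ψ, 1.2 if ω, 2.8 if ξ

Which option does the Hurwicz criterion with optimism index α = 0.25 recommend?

A1

A1: 0.25·8.5 + 0.75·1.5 = 3.25
A2: 0.25·7.5 + 0.75·0.5 = 2.25
A3: 0.25·8.3 + 0.75·0.9 = 2.75
A4: 0.25·8.9 + 0.75·0.8 = 2.825
A5: 0.25·8.5 + 0.75·1.2 = 3.025
Highest Hurwicz score = 3.25 → A1.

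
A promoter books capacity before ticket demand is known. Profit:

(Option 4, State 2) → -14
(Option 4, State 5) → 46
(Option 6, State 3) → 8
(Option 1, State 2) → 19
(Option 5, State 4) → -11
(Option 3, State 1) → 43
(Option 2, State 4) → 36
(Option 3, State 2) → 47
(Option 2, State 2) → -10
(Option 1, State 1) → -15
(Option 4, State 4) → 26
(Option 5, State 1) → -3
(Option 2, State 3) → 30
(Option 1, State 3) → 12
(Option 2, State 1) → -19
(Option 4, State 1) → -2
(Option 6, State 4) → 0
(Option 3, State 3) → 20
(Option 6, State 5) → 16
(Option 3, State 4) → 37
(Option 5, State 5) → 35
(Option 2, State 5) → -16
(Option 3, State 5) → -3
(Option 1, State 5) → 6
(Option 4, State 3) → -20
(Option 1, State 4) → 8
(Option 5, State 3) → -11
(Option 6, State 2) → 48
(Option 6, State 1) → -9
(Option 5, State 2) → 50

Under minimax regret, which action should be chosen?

Column bests: State 1=43, State 2=50, State 3=30, State 4=37, State 5=46.
Option 1 regrets: 58, 31, 18, 29, 40 → max 58
Option 2 regrets: 62, 60, 0, 1, 62 → max 62
Option 3 regrets: 0, 3, 10, 0, 49 → max 49
Option 4 regrets: 45, 64, 50, 11, 0 → max 64
Option 5 regrets: 46, 0, 41, 48, 11 → max 48
Option 6 regrets: 52, 2, 22, 37, 30 → max 52
Smallest max regret = 48 → Option 5.

Option 5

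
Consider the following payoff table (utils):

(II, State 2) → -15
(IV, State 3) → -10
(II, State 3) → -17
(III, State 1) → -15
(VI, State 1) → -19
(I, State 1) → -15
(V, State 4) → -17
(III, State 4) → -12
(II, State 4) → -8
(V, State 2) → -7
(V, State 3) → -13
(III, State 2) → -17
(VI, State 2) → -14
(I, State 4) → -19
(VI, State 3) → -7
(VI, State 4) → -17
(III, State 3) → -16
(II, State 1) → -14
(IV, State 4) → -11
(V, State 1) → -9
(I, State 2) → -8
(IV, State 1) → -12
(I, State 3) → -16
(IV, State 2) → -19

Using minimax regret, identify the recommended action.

V

Column bests: State 1=-9, State 2=-7, State 3=-7, State 4=-8.
I regrets: 6, 1, 9, 11 → max 11
II regrets: 5, 8, 10, 0 → max 10
III regrets: 6, 10, 9, 4 → max 10
IV regrets: 3, 12, 3, 3 → max 12
V regrets: 0, 0, 6, 9 → max 9
VI regrets: 10, 7, 0, 9 → max 10
Smallest max regret = 9 → V.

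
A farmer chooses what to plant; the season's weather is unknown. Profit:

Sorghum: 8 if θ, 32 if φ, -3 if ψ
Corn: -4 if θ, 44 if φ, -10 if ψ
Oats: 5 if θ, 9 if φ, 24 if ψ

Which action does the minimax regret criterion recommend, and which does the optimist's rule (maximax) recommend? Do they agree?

minimax regret → Sorghum; maximax → Corn (disagree)

Column bests: θ=8, φ=44, ψ=24.
Sorghum regrets: 0, 12, 27 → max 27
Corn regrets: 12, 0, 34 → max 34
Oats regrets: 3, 35, 0 → max 35
Smallest max regret = 27 → Sorghum.
Row maxima: Sorghum=32, Corn=44, Oats=24
Best best-case = 44 → Corn.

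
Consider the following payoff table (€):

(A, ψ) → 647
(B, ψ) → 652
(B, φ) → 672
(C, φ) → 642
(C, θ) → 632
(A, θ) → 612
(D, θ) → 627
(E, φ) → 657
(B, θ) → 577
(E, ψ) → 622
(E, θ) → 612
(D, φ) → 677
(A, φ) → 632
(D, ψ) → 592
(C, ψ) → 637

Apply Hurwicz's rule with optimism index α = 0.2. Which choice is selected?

C

A: 0.2·647 + 0.8·612 = 619
B: 0.2·672 + 0.8·577 = 596
C: 0.2·642 + 0.8·632 = 634
D: 0.2·677 + 0.8·592 = 609
E: 0.2·657 + 0.8·612 = 621
Highest Hurwicz score = 634 → C.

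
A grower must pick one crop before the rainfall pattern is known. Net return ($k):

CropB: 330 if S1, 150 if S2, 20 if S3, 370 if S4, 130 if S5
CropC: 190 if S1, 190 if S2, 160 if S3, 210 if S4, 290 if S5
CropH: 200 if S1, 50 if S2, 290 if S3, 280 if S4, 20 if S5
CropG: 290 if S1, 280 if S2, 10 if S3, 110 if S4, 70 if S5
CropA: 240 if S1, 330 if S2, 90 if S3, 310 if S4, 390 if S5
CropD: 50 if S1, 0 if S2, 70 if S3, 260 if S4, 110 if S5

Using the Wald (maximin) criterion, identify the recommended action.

Row minima: CropB=20, CropC=160, CropH=20, CropG=10, CropA=90, CropD=0
Best worst-case = 160 → CropC.

CropC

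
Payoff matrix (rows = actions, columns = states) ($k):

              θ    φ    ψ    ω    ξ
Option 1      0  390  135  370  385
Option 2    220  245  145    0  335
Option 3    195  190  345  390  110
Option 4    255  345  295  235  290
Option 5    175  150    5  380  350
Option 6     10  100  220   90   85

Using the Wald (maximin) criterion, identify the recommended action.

Option 4

Row minima: Option 1=0, Option 2=0, Option 3=110, Option 4=235, Option 5=5, Option 6=10
Best worst-case = 235 → Option 4.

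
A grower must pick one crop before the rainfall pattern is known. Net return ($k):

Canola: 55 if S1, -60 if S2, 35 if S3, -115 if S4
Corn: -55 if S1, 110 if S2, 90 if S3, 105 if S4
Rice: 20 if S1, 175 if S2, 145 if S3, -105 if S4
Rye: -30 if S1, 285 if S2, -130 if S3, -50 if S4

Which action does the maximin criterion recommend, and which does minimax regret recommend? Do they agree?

Row minima: Canola=-115, Corn=-55, Rice=-105, Rye=-130
Best worst-case = -55 → Corn.
Column bests: S1=55, S2=285, S3=145, S4=105.
Canola regrets: 0, 345, 110, 220 → max 345
Corn regrets: 110, 175, 55, 0 → max 175
Rice regrets: 35, 110, 0, 210 → max 210
Rye regrets: 85, 0, 275, 155 → max 275
Smallest max regret = 175 → Corn.

maximin → Corn; minimax regret → Corn (agree)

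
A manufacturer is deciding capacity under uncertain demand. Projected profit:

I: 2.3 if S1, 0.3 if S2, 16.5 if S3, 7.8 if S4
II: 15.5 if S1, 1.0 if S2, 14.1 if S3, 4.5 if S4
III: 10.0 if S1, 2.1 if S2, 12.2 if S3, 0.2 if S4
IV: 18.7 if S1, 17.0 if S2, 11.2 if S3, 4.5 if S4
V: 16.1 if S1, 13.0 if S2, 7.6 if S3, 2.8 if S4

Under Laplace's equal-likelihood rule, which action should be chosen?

IV

Row averages: I=6.725, II=8.775, III=6.125, IV=12.85, V=9.875
Highest average = 12.85 → IV.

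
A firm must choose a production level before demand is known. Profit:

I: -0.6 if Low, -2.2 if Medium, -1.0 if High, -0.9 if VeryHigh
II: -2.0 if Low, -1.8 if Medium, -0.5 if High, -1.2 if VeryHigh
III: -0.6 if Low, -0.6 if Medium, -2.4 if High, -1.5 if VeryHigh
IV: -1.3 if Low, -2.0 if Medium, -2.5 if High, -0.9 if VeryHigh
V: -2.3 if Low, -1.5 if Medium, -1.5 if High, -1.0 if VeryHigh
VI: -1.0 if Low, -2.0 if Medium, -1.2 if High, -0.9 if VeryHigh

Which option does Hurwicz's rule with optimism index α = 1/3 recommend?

II

I: 1/3·(-0.6) + 2/3·(-2.2) = -5/3
II: 1/3·(-0.5) + 2/3·(-2.0) = -1.5
III: 1/3·(-0.6) + 2/3·(-2.4) = -1.8
IV: 1/3·(-0.9) + 2/3·(-2.5) = -59/30
V: 1/3·(-1.0) + 2/3·(-2.3) = -28/15
VI: 1/3·(-0.9) + 2/3·(-2.0) = -49/30
Highest Hurwicz score = -1.5 → II.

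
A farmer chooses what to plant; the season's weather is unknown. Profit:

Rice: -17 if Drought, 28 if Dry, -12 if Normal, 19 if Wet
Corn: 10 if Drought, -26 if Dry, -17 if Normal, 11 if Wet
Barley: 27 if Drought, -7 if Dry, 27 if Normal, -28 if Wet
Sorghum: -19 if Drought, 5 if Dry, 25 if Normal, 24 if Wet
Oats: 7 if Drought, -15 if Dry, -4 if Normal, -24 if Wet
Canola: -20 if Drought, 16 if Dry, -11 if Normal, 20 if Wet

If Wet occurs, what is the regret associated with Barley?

Best payoff under Wet is 24.
Regret = 24 − (-28) = 52.

52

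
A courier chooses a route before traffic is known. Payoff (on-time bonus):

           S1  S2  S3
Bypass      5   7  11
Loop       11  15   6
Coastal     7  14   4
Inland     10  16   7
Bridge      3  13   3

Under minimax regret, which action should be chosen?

Column bests: S1=11, S2=16, S3=11.
Bypass regrets: 6, 9, 0 → max 9
Loop regrets: 0, 1, 5 → max 5
Coastal regrets: 4, 2, 7 → max 7
Inland regrets: 1, 0, 4 → max 4
Bridge regrets: 8, 3, 8 → max 8
Smallest max regret = 4 → Inland.

Inland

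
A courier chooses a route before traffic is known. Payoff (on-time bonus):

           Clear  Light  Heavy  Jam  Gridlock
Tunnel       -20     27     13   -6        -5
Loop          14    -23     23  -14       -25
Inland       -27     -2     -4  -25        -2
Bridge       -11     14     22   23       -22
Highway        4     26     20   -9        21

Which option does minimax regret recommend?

Column bests: Clear=14, Light=27, Heavy=23, Jam=23, Gridlock=21.
Tunnel regrets: 34, 0, 10, 29, 26 → max 34
Loop regrets: 0, 50, 0, 37, 46 → max 50
Inland regrets: 41, 29, 27, 48, 23 → max 48
Bridge regrets: 25, 13, 1, 0, 43 → max 43
Highway regrets: 10, 1, 3, 32, 0 → max 32
Smallest max regret = 32 → Highway.

Highway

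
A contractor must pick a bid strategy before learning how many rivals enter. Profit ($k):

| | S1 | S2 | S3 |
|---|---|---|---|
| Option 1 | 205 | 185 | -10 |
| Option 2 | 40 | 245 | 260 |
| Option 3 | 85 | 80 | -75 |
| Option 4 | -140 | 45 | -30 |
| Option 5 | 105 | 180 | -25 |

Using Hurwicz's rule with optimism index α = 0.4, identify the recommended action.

Option 1: 0.4·205 + 0.6·(-10) = 76
Option 2: 0.4·260 + 0.6·40 = 128
Option 3: 0.4·85 + 0.6·(-75) = -11
Option 4: 0.4·45 + 0.6·(-140) = -66
Option 5: 0.4·180 + 0.6·(-25) = 57
Highest Hurwicz score = 128 → Option 2.

Option 2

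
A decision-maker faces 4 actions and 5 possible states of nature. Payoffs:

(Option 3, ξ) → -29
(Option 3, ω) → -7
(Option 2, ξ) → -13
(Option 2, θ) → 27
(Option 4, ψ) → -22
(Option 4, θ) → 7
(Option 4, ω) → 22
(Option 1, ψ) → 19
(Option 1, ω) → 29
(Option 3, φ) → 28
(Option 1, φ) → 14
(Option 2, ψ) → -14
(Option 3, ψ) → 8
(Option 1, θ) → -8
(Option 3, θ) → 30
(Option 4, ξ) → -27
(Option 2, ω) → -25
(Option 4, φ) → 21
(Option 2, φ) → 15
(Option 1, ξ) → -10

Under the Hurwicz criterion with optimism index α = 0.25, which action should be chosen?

Option 1

Option 1: 0.25·29 + 0.75·(-10) = -0.25
Option 2: 0.25·27 + 0.75·(-25) = -12
Option 3: 0.25·30 + 0.75·(-29) = -14.25
Option 4: 0.25·22 + 0.75·(-27) = -14.75
Highest Hurwicz score = -0.25 → Option 1.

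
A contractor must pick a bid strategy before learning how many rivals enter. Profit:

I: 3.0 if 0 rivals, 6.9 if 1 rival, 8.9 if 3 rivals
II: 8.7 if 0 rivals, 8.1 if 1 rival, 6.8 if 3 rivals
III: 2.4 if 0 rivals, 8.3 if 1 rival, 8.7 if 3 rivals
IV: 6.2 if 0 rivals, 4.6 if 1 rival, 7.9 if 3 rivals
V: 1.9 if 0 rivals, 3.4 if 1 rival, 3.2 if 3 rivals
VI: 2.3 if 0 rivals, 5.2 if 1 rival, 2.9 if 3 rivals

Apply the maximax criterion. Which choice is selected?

Row maxima: I=8.9, II=8.7, III=8.7, IV=7.9, V=3.4, VI=5.2
Best best-case = 8.9 → I.

I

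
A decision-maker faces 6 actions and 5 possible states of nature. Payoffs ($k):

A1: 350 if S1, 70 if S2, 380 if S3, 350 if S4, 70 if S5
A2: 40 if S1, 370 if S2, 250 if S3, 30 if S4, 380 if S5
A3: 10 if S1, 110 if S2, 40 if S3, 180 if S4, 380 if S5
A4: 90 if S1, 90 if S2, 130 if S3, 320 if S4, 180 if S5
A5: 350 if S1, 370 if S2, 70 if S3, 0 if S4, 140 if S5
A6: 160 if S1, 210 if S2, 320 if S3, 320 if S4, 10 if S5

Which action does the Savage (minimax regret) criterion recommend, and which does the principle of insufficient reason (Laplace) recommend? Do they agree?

Column bests: S1=350, S2=370, S3=380, S4=350, S5=380.
A1 regrets: 0, 300, 0, 0, 310 → max 310
A2 regrets: 310, 0, 130, 320, 0 → max 320
A3 regrets: 340, 260, 340, 170, 0 → max 340
A4 regrets: 260, 280, 250, 30, 200 → max 280
A5 regrets: 0, 0, 310, 350, 240 → max 350
A6 regrets: 190, 160, 60, 30, 370 → max 370
Smallest max regret = 280 → A4.
Row averages: A1=244, A2=214, A3=144, A4=162, A5=186, A6=204
Highest average = 244 → A1.

minimax regret → A4; laplace → A1 (disagree)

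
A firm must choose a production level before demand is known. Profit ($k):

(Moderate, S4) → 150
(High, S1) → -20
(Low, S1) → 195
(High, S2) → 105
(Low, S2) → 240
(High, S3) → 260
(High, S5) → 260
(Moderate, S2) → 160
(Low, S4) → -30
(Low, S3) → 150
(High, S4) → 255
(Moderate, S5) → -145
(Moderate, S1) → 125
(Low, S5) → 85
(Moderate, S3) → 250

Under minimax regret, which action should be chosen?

Column bests: S1=195, S2=240, S3=260, S4=255, S5=260.
Low regrets: 0, 0, 110, 285, 175 → max 285
Moderate regrets: 70, 80, 10, 105, 405 → max 405
High regrets: 215, 135, 0, 0, 0 → max 215
Smallest max regret = 215 → High.

High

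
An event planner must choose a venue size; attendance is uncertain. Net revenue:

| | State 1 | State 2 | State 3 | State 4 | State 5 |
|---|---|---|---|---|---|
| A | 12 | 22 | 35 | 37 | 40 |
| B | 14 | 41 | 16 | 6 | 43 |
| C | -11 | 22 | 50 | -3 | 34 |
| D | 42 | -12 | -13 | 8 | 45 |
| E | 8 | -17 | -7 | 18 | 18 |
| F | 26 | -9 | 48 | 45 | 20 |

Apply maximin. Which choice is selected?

Row minima: A=12, B=6, C=-11, D=-13, E=-17, F=-9
Best worst-case = 12 → A.

A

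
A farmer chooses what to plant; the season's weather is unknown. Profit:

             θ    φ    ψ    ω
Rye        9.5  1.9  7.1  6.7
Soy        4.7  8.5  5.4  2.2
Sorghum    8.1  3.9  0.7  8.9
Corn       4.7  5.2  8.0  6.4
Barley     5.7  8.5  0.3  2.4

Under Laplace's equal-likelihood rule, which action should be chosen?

Row averages: Rye=6.3, Soy=5.2, Sorghum=5.4, Corn=6.075, Barley=4.225
Highest average = 6.3 → Rye.

Rye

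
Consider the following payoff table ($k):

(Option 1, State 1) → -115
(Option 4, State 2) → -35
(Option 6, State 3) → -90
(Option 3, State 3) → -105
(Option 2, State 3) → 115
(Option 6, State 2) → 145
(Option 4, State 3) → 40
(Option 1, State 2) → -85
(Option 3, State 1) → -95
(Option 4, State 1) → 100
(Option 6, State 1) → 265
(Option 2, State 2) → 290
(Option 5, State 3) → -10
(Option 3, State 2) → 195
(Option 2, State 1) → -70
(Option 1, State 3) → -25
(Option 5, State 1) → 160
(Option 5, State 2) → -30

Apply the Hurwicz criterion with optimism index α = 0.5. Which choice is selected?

Option 2

Option 1: 0.5·(-25) + 0.5·(-115) = -70
Option 2: 0.5·290 + 0.5·(-70) = 110
Option 3: 0.5·195 + 0.5·(-105) = 45
Option 4: 0.5·100 + 0.5·(-35) = 32.5
Option 5: 0.5·160 + 0.5·(-30) = 65
Option 6: 0.5·265 + 0.5·(-90) = 87.5
Highest Hurwicz score = 110 → Option 2.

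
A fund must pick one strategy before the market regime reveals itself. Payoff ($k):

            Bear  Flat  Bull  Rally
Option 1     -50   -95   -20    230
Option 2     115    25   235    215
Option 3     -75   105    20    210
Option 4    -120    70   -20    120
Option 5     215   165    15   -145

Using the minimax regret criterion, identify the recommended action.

Column bests: Bear=215, Flat=165, Bull=235, Rally=230.
Option 1 regrets: 265, 260, 255, 0 → max 265
Option 2 regrets: 100, 140, 0, 15 → max 140
Option 3 regrets: 290, 60, 215, 20 → max 290
Option 4 regrets: 335, 95, 255, 110 → max 335
Option 5 regrets: 0, 0, 220, 375 → max 375
Smallest max regret = 140 → Option 2.

Option 2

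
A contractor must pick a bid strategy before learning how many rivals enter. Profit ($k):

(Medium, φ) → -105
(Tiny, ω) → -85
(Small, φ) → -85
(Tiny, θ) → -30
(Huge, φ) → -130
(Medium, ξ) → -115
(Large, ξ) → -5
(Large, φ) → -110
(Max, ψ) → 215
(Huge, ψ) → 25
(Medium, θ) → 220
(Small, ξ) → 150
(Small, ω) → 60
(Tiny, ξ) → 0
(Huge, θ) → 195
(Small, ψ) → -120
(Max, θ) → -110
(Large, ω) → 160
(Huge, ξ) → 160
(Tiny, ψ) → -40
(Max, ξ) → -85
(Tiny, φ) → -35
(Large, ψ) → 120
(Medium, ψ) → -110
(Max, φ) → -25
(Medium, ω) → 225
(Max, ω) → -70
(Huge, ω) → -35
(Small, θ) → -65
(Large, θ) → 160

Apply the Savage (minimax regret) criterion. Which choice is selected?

Column bests: θ=220, φ=-25, ψ=215, ω=225, ξ=160.
Tiny regrets: 250, 10, 255, 310, 160 → max 310
Small regrets: 285, 60, 335, 165, 10 → max 335
Medium regrets: 0, 80, 325, 0, 275 → max 325
Large regrets: 60, 85, 95, 65, 165 → max 165
Huge regrets: 25, 105, 190, 260, 0 → max 260
Max regrets: 330, 0, 0, 295, 245 → max 330
Smallest max regret = 165 → Large.

Large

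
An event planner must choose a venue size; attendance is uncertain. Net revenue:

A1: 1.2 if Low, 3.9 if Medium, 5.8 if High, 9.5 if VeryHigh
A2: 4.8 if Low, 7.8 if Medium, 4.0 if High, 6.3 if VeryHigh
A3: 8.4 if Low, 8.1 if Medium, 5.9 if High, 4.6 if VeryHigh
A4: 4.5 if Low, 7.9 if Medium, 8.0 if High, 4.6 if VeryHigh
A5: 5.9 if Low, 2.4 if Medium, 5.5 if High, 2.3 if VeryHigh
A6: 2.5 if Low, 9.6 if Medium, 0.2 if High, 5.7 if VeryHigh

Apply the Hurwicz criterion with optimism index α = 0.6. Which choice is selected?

A3

A1: 0.6·9.5 + 0.4·1.2 = 6.18
A2: 0.6·7.8 + 0.4·4.0 = 6.28
A3: 0.6·8.4 + 0.4·4.6 = 6.88
A4: 0.6·8.0 + 0.4·4.5 = 6.6
A5: 0.6·5.9 + 0.4·2.3 = 4.46
A6: 0.6·9.6 + 0.4·0.2 = 5.84
Highest Hurwicz score = 6.88 → A3.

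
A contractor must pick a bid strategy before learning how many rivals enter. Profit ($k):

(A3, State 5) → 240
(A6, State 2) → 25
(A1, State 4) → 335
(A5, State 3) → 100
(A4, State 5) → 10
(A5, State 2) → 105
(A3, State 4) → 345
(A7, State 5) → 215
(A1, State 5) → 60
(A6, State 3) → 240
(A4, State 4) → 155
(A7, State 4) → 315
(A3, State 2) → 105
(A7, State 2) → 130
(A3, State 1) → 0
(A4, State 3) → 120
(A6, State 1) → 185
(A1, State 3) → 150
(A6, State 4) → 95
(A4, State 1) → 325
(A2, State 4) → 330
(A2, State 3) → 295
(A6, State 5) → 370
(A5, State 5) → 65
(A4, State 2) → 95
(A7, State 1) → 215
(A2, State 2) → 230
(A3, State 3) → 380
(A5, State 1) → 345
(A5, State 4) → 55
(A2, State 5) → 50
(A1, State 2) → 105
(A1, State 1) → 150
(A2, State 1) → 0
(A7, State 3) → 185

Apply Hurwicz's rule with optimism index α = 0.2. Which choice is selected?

A1: 0.2·335 + 0.8·60 = 115
A2: 0.2·330 + 0.8·0 = 66
A3: 0.2·380 + 0.8·0 = 76
A4: 0.2·325 + 0.8·10 = 73
A5: 0.2·345 + 0.8·55 = 113
A6: 0.2·370 + 0.8·25 = 94
A7: 0.2·315 + 0.8·130 = 167
Highest Hurwicz score = 167 → A7.

A7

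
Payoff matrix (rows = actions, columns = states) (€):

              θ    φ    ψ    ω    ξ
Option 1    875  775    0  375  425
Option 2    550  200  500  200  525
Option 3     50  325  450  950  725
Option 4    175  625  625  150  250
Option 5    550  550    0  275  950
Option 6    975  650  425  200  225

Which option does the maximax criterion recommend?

Row maxima: Option 1=875, Option 2=550, Option 3=950, Option 4=625, Option 5=950, Option 6=975
Best best-case = 975 → Option 6.

Option 6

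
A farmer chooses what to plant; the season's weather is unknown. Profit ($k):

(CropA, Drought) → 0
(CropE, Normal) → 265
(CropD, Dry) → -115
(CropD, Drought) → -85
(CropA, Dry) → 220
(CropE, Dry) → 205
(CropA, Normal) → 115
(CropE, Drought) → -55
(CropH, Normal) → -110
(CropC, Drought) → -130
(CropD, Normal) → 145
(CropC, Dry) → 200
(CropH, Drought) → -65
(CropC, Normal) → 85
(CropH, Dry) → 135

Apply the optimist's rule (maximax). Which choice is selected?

Row maxima: CropE=265, CropD=145, CropA=220, CropC=200, CropH=135
Best best-case = 265 → CropE.

CropE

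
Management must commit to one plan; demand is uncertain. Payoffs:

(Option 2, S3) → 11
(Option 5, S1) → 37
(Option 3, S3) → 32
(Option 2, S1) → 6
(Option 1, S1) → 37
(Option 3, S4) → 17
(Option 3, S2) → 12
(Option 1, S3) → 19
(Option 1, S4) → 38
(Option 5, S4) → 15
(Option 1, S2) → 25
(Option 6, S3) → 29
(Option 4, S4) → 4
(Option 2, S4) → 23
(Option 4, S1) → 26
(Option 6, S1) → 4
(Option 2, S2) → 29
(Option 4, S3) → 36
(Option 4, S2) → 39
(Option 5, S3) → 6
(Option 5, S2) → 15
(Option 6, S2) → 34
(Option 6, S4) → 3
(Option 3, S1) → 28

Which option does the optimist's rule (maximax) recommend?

Option 4

Row maxima: Option 1=38, Option 2=29, Option 3=32, Option 4=39, Option 5=37, Option 6=34
Best best-case = 39 → Option 4.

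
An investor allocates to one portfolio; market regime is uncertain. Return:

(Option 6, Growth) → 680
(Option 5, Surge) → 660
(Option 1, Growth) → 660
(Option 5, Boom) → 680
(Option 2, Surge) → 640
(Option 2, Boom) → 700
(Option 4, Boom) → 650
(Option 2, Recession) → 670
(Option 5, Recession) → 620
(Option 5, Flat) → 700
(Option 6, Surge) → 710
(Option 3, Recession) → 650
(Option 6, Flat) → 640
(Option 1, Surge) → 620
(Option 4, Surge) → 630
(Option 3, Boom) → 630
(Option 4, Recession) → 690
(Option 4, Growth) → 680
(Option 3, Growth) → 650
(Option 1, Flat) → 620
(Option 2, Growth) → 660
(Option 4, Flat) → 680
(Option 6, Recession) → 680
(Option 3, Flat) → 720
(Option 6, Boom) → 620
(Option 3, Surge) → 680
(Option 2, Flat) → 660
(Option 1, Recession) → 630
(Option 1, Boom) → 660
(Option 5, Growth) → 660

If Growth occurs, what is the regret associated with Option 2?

Best payoff under Growth is 680.
Regret = 680 − 660 = 20.

20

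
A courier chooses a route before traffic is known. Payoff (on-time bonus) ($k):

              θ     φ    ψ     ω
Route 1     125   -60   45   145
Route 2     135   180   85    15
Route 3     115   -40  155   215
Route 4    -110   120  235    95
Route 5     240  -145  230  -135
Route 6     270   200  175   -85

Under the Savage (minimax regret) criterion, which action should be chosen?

Column bests: θ=270, φ=200, ψ=235, ω=215.
Route 1 regrets: 145, 260, 190, 70 → max 260
Route 2 regrets: 135, 20, 150, 200 → max 200
Route 3 regrets: 155, 240, 80, 0 → max 240
Route 4 regrets: 380, 80, 0, 120 → max 380
Route 5 regrets: 30, 345, 5, 350 → max 350
Route 6 regrets: 0, 0, 60, 300 → max 300
Smallest max regret = 200 → Route 2.

Route 2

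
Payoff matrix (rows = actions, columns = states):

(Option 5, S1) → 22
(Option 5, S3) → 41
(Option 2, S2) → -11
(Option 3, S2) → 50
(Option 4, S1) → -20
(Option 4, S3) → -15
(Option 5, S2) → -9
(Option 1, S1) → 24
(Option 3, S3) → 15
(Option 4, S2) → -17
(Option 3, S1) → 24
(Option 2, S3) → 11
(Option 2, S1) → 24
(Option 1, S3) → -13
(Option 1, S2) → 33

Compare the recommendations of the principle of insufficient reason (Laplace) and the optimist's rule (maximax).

laplace → Option 3; maximax → Option 3 (agree)

Row averages: Option 1=44/3, Option 2=8, Option 3=89/3, Option 4=-52/3, Option 5=18
Highest average = 89/3 → Option 3.
Row maxima: Option 1=33, Option 2=24, Option 3=50, Option 4=-15, Option 5=41
Best best-case = 50 → Option 3.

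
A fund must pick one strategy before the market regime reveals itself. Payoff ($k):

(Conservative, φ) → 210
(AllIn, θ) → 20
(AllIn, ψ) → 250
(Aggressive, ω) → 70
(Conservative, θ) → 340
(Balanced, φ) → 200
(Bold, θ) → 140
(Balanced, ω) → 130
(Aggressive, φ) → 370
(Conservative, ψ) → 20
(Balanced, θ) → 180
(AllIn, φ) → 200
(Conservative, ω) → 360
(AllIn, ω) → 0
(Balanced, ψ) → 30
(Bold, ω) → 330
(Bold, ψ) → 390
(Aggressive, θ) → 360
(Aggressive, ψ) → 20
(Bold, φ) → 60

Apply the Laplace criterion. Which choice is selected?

Conservative

Row averages: Conservative=232.5, Balanced=135, Aggressive=205, Bold=230, AllIn=117.5
Highest average = 232.5 → Conservative.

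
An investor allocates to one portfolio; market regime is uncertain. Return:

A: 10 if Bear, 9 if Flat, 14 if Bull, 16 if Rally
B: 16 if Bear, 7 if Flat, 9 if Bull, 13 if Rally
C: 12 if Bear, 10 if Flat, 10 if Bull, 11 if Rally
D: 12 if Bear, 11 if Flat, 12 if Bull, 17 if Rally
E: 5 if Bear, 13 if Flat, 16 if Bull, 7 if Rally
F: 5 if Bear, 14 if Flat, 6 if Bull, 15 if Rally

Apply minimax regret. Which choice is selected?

D

Column bests: Bear=16, Flat=14, Bull=16, Rally=17.
A regrets: 6, 5, 2, 1 → max 6
B regrets: 0, 7, 7, 4 → max 7
C regrets: 4, 4, 6, 6 → max 6
D regrets: 4, 3, 4, 0 → max 4
E regrets: 11, 1, 0, 10 → max 11
F regrets: 11, 0, 10, 2 → max 11
Smallest max regret = 4 → D.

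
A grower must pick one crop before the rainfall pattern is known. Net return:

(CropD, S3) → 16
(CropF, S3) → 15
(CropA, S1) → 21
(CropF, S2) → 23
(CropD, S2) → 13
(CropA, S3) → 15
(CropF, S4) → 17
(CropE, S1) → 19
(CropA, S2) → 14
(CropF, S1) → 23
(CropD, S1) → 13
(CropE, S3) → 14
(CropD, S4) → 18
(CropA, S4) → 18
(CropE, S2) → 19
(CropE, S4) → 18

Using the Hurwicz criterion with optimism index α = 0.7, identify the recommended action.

CropF

CropA: 0.7·21 + 0.3·14 = 18.9
CropF: 0.7·23 + 0.3·15 = 20.6
CropD: 0.7·18 + 0.3·13 = 16.5
CropE: 0.7·19 + 0.3·14 = 17.5
Highest Hurwicz score = 20.6 → CropF.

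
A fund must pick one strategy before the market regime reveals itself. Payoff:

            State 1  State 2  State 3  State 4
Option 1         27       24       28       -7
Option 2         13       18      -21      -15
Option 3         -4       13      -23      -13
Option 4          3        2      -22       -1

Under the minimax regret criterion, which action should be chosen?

Option 1

Column bests: State 1=27, State 2=24, State 3=28, State 4=-1.
Option 1 regrets: 0, 0, 0, 6 → max 6
Option 2 regrets: 14, 6, 49, 14 → max 49
Option 3 regrets: 31, 11, 51, 12 → max 51
Option 4 regrets: 24, 22, 50, 0 → max 50
Smallest max regret = 6 → Option 1.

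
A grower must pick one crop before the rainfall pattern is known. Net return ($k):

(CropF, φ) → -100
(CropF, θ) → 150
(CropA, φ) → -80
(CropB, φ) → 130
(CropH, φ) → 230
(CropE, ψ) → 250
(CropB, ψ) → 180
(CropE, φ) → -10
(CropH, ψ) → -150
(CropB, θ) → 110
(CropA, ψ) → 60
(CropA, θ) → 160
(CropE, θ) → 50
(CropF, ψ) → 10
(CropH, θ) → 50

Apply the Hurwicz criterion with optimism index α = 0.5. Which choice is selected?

CropB

CropE: 0.5·250 + 0.5·(-10) = 120
CropB: 0.5·180 + 0.5·110 = 145
CropF: 0.5·150 + 0.5·(-100) = 25
CropA: 0.5·160 + 0.5·(-80) = 40
CropH: 0.5·230 + 0.5·(-150) = 40
Highest Hurwicz score = 145 → CropB.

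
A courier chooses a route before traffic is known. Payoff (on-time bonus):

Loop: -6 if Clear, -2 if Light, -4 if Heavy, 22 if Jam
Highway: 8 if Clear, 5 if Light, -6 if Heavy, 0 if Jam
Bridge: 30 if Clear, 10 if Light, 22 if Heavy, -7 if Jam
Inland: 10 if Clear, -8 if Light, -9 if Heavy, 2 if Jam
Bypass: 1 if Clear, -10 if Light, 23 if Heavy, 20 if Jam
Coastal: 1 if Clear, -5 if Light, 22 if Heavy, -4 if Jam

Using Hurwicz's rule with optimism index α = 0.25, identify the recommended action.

Bridge

Loop: 0.25·22 + 0.75·(-6) = 1
Highway: 0.25·8 + 0.75·(-6) = -2.5
Bridge: 0.25·30 + 0.75·(-7) = 2.25
Inland: 0.25·10 + 0.75·(-9) = -4.25
Bypass: 0.25·23 + 0.75·(-10) = -1.75
Coastal: 0.25·22 + 0.75·(-5) = 1.75
Highest Hurwicz score = 2.25 → Bridge.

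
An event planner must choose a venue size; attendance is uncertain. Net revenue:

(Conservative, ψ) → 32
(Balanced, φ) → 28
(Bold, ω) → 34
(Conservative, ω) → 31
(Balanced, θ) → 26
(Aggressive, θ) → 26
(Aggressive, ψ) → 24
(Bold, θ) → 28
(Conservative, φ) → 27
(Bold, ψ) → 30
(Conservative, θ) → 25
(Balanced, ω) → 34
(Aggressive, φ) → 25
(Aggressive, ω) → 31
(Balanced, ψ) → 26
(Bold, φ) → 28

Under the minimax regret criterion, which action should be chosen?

Bold

Column bests: θ=28, φ=28, ψ=32, ω=34.
Conservative regrets: 3, 1, 0, 3 → max 3
Balanced regrets: 2, 0, 6, 0 → max 6
Aggressive regrets: 2, 3, 8, 3 → max 8
Bold regrets: 0, 0, 2, 0 → max 2
Smallest max regret = 2 → Bold.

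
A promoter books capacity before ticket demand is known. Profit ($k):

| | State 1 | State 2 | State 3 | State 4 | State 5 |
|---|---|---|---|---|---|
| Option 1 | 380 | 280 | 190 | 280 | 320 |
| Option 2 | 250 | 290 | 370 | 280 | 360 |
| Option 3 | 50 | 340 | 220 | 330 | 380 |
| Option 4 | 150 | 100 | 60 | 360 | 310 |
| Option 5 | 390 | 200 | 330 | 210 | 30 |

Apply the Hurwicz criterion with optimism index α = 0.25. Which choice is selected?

Option 2

Option 1: 0.25·380 + 0.75·190 = 237.5
Option 2: 0.25·370 + 0.75·250 = 280
Option 3: 0.25·380 + 0.75·50 = 132.5
Option 4: 0.25·360 + 0.75·60 = 135
Option 5: 0.25·390 + 0.75·30 = 120
Highest Hurwicz score = 280 → Option 2.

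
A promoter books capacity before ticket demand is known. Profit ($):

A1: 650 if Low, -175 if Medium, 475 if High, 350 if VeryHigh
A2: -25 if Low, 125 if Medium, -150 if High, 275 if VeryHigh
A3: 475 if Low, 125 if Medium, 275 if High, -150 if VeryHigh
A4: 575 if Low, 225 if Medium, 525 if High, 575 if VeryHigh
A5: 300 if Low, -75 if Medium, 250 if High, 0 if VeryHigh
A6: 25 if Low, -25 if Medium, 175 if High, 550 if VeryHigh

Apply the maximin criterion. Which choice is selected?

Row minima: A1=-175, A2=-150, A3=-150, A4=225, A5=-75, A6=-25
Best worst-case = 225 → A4.

A4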